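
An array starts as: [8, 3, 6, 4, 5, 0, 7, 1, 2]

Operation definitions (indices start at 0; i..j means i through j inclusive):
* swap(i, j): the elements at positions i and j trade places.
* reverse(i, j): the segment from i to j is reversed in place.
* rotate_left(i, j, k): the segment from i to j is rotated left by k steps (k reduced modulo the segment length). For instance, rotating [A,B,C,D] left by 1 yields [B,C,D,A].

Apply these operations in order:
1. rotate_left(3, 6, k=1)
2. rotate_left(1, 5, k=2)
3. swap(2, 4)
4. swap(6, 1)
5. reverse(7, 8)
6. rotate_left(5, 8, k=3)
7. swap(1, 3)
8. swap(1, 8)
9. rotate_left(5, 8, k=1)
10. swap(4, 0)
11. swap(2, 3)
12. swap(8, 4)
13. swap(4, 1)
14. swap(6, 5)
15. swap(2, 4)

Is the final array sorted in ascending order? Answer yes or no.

Answer: yes

Derivation:
After 1 (rotate_left(3, 6, k=1)): [8, 3, 6, 5, 0, 7, 4, 1, 2]
After 2 (rotate_left(1, 5, k=2)): [8, 5, 0, 7, 3, 6, 4, 1, 2]
After 3 (swap(2, 4)): [8, 5, 3, 7, 0, 6, 4, 1, 2]
After 4 (swap(6, 1)): [8, 4, 3, 7, 0, 6, 5, 1, 2]
After 5 (reverse(7, 8)): [8, 4, 3, 7, 0, 6, 5, 2, 1]
After 6 (rotate_left(5, 8, k=3)): [8, 4, 3, 7, 0, 1, 6, 5, 2]
After 7 (swap(1, 3)): [8, 7, 3, 4, 0, 1, 6, 5, 2]
After 8 (swap(1, 8)): [8, 2, 3, 4, 0, 1, 6, 5, 7]
After 9 (rotate_left(5, 8, k=1)): [8, 2, 3, 4, 0, 6, 5, 7, 1]
After 10 (swap(4, 0)): [0, 2, 3, 4, 8, 6, 5, 7, 1]
After 11 (swap(2, 3)): [0, 2, 4, 3, 8, 6, 5, 7, 1]
After 12 (swap(8, 4)): [0, 2, 4, 3, 1, 6, 5, 7, 8]
After 13 (swap(4, 1)): [0, 1, 4, 3, 2, 6, 5, 7, 8]
After 14 (swap(6, 5)): [0, 1, 4, 3, 2, 5, 6, 7, 8]
After 15 (swap(2, 4)): [0, 1, 2, 3, 4, 5, 6, 7, 8]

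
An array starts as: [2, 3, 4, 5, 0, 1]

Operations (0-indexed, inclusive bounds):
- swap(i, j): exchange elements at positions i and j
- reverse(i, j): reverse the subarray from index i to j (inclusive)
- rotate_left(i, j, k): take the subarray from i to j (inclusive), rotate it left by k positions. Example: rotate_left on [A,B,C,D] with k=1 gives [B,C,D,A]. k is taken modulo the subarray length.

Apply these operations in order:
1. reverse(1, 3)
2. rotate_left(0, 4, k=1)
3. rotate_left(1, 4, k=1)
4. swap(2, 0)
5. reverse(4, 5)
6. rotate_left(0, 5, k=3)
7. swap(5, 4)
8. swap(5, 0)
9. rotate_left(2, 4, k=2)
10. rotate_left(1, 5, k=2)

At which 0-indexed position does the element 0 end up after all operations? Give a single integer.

Answer: 2

Derivation:
After 1 (reverse(1, 3)): [2, 5, 4, 3, 0, 1]
After 2 (rotate_left(0, 4, k=1)): [5, 4, 3, 0, 2, 1]
After 3 (rotate_left(1, 4, k=1)): [5, 3, 0, 2, 4, 1]
After 4 (swap(2, 0)): [0, 3, 5, 2, 4, 1]
After 5 (reverse(4, 5)): [0, 3, 5, 2, 1, 4]
After 6 (rotate_left(0, 5, k=3)): [2, 1, 4, 0, 3, 5]
After 7 (swap(5, 4)): [2, 1, 4, 0, 5, 3]
After 8 (swap(5, 0)): [3, 1, 4, 0, 5, 2]
After 9 (rotate_left(2, 4, k=2)): [3, 1, 5, 4, 0, 2]
After 10 (rotate_left(1, 5, k=2)): [3, 4, 0, 2, 1, 5]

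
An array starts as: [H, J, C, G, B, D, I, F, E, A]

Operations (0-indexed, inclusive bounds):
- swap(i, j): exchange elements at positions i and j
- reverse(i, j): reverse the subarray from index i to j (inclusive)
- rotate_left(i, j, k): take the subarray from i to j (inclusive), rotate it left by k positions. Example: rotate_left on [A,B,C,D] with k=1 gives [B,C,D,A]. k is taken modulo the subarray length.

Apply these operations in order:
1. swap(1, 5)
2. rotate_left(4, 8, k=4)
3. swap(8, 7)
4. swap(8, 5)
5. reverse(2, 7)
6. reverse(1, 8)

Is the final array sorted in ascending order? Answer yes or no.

After 1 (swap(1, 5)): [H, D, C, G, B, J, I, F, E, A]
After 2 (rotate_left(4, 8, k=4)): [H, D, C, G, E, B, J, I, F, A]
After 3 (swap(8, 7)): [H, D, C, G, E, B, J, F, I, A]
After 4 (swap(8, 5)): [H, D, C, G, E, I, J, F, B, A]
After 5 (reverse(2, 7)): [H, D, F, J, I, E, G, C, B, A]
After 6 (reverse(1, 8)): [H, B, C, G, E, I, J, F, D, A]

Answer: no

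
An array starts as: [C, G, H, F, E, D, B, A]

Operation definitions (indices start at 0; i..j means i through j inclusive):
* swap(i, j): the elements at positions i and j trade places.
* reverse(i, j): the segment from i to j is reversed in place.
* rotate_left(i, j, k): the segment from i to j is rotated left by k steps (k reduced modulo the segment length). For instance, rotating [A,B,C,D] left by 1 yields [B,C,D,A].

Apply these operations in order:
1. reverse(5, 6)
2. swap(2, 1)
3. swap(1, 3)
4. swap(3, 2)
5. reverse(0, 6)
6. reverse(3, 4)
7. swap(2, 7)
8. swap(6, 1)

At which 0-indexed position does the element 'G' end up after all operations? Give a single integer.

After 1 (reverse(5, 6)): [C, G, H, F, E, B, D, A]
After 2 (swap(2, 1)): [C, H, G, F, E, B, D, A]
After 3 (swap(1, 3)): [C, F, G, H, E, B, D, A]
After 4 (swap(3, 2)): [C, F, H, G, E, B, D, A]
After 5 (reverse(0, 6)): [D, B, E, G, H, F, C, A]
After 6 (reverse(3, 4)): [D, B, E, H, G, F, C, A]
After 7 (swap(2, 7)): [D, B, A, H, G, F, C, E]
After 8 (swap(6, 1)): [D, C, A, H, G, F, B, E]

Answer: 4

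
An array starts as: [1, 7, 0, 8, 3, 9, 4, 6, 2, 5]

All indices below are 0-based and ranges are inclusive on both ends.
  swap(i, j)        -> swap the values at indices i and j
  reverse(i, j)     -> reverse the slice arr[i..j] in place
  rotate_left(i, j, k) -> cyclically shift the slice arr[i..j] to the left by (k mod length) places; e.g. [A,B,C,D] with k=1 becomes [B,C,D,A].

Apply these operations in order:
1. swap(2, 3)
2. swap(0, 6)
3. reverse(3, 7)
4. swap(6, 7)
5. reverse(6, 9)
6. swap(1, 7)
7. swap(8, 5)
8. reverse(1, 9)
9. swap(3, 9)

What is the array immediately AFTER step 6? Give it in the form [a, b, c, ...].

Answer: [4, 2, 8, 6, 1, 9, 5, 7, 3, 0]

Derivation:
After 1 (swap(2, 3)): [1, 7, 8, 0, 3, 9, 4, 6, 2, 5]
After 2 (swap(0, 6)): [4, 7, 8, 0, 3, 9, 1, 6, 2, 5]
After 3 (reverse(3, 7)): [4, 7, 8, 6, 1, 9, 3, 0, 2, 5]
After 4 (swap(6, 7)): [4, 7, 8, 6, 1, 9, 0, 3, 2, 5]
After 5 (reverse(6, 9)): [4, 7, 8, 6, 1, 9, 5, 2, 3, 0]
After 6 (swap(1, 7)): [4, 2, 8, 6, 1, 9, 5, 7, 3, 0]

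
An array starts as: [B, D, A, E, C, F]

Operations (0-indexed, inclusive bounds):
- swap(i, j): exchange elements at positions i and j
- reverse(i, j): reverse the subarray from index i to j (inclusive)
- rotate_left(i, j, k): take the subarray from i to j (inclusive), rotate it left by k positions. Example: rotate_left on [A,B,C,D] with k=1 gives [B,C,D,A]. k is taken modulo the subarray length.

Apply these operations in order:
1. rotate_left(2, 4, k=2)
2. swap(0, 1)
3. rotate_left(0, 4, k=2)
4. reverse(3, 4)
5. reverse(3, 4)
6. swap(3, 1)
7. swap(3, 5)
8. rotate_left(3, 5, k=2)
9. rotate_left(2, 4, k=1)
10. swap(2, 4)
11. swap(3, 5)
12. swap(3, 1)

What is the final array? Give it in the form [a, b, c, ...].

After 1 (rotate_left(2, 4, k=2)): [B, D, C, A, E, F]
After 2 (swap(0, 1)): [D, B, C, A, E, F]
After 3 (rotate_left(0, 4, k=2)): [C, A, E, D, B, F]
After 4 (reverse(3, 4)): [C, A, E, B, D, F]
After 5 (reverse(3, 4)): [C, A, E, D, B, F]
After 6 (swap(3, 1)): [C, D, E, A, B, F]
After 7 (swap(3, 5)): [C, D, E, F, B, A]
After 8 (rotate_left(3, 5, k=2)): [C, D, E, A, F, B]
After 9 (rotate_left(2, 4, k=1)): [C, D, A, F, E, B]
After 10 (swap(2, 4)): [C, D, E, F, A, B]
After 11 (swap(3, 5)): [C, D, E, B, A, F]
After 12 (swap(3, 1)): [C, B, E, D, A, F]

Answer: [C, B, E, D, A, F]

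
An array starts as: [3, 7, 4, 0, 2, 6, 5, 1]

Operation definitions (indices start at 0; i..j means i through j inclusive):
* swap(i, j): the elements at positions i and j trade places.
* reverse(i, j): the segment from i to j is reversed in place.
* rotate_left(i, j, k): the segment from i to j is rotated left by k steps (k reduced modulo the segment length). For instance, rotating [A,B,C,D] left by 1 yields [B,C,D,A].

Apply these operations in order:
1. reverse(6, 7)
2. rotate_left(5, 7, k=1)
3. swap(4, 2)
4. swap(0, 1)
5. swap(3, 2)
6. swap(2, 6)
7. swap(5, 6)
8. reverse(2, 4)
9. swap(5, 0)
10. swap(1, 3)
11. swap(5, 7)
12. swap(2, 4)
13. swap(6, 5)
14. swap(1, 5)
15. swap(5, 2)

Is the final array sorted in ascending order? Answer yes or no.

After 1 (reverse(6, 7)): [3, 7, 4, 0, 2, 6, 1, 5]
After 2 (rotate_left(5, 7, k=1)): [3, 7, 4, 0, 2, 1, 5, 6]
After 3 (swap(4, 2)): [3, 7, 2, 0, 4, 1, 5, 6]
After 4 (swap(0, 1)): [7, 3, 2, 0, 4, 1, 5, 6]
After 5 (swap(3, 2)): [7, 3, 0, 2, 4, 1, 5, 6]
After 6 (swap(2, 6)): [7, 3, 5, 2, 4, 1, 0, 6]
After 7 (swap(5, 6)): [7, 3, 5, 2, 4, 0, 1, 6]
After 8 (reverse(2, 4)): [7, 3, 4, 2, 5, 0, 1, 6]
After 9 (swap(5, 0)): [0, 3, 4, 2, 5, 7, 1, 6]
After 10 (swap(1, 3)): [0, 2, 4, 3, 5, 7, 1, 6]
After 11 (swap(5, 7)): [0, 2, 4, 3, 5, 6, 1, 7]
After 12 (swap(2, 4)): [0, 2, 5, 3, 4, 6, 1, 7]
After 13 (swap(6, 5)): [0, 2, 5, 3, 4, 1, 6, 7]
After 14 (swap(1, 5)): [0, 1, 5, 3, 4, 2, 6, 7]
After 15 (swap(5, 2)): [0, 1, 2, 3, 4, 5, 6, 7]

Answer: yes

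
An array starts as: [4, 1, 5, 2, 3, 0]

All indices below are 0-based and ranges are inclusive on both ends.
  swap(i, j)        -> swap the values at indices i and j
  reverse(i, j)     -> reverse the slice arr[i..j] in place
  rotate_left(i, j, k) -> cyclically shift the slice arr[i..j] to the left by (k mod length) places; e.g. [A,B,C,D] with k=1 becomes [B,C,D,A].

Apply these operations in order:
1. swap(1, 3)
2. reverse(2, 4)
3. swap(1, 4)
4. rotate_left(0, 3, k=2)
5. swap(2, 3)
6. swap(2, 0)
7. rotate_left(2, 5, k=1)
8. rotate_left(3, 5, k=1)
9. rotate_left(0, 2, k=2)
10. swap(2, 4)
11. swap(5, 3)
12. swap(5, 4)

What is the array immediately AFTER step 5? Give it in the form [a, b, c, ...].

Answer: [3, 1, 5, 4, 2, 0]

Derivation:
After 1 (swap(1, 3)): [4, 2, 5, 1, 3, 0]
After 2 (reverse(2, 4)): [4, 2, 3, 1, 5, 0]
After 3 (swap(1, 4)): [4, 5, 3, 1, 2, 0]
After 4 (rotate_left(0, 3, k=2)): [3, 1, 4, 5, 2, 0]
After 5 (swap(2, 3)): [3, 1, 5, 4, 2, 0]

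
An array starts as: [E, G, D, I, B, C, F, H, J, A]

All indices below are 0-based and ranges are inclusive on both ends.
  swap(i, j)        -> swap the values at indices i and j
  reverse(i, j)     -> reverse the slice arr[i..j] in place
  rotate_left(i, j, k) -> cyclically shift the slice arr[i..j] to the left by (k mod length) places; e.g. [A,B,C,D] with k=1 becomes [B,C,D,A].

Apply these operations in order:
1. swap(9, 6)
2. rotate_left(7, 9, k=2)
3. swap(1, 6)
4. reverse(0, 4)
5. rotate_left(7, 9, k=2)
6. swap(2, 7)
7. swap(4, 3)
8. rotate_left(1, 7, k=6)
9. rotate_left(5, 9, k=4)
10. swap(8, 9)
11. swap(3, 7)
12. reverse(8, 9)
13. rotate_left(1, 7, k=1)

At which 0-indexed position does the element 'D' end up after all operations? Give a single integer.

After 1 (swap(9, 6)): [E, G, D, I, B, C, A, H, J, F]
After 2 (rotate_left(7, 9, k=2)): [E, G, D, I, B, C, A, F, H, J]
After 3 (swap(1, 6)): [E, A, D, I, B, C, G, F, H, J]
After 4 (reverse(0, 4)): [B, I, D, A, E, C, G, F, H, J]
After 5 (rotate_left(7, 9, k=2)): [B, I, D, A, E, C, G, J, F, H]
After 6 (swap(2, 7)): [B, I, J, A, E, C, G, D, F, H]
After 7 (swap(4, 3)): [B, I, J, E, A, C, G, D, F, H]
After 8 (rotate_left(1, 7, k=6)): [B, D, I, J, E, A, C, G, F, H]
After 9 (rotate_left(5, 9, k=4)): [B, D, I, J, E, H, A, C, G, F]
After 10 (swap(8, 9)): [B, D, I, J, E, H, A, C, F, G]
After 11 (swap(3, 7)): [B, D, I, C, E, H, A, J, F, G]
After 12 (reverse(8, 9)): [B, D, I, C, E, H, A, J, G, F]
After 13 (rotate_left(1, 7, k=1)): [B, I, C, E, H, A, J, D, G, F]

Answer: 7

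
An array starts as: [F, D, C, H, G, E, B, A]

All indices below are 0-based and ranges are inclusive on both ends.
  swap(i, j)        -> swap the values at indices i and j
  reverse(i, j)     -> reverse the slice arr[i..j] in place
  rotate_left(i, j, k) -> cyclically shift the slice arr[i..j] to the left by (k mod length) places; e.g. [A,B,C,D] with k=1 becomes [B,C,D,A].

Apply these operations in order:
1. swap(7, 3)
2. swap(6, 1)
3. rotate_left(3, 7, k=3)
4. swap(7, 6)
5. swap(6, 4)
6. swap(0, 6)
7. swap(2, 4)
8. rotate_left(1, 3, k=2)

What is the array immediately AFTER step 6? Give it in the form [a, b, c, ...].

Answer: [H, B, C, D, E, A, F, G]

Derivation:
After 1 (swap(7, 3)): [F, D, C, A, G, E, B, H]
After 2 (swap(6, 1)): [F, B, C, A, G, E, D, H]
After 3 (rotate_left(3, 7, k=3)): [F, B, C, D, H, A, G, E]
After 4 (swap(7, 6)): [F, B, C, D, H, A, E, G]
After 5 (swap(6, 4)): [F, B, C, D, E, A, H, G]
After 6 (swap(0, 6)): [H, B, C, D, E, A, F, G]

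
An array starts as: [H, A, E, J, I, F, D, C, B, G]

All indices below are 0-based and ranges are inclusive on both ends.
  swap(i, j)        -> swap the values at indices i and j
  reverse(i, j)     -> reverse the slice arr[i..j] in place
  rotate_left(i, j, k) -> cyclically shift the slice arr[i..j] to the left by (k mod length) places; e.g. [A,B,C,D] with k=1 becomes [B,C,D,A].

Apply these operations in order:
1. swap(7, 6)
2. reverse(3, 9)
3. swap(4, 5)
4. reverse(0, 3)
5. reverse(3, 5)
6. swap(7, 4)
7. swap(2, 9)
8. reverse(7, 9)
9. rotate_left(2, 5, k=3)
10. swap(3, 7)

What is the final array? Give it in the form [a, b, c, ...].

After 1 (swap(7, 6)): [H, A, E, J, I, F, C, D, B, G]
After 2 (reverse(3, 9)): [H, A, E, G, B, D, C, F, I, J]
After 3 (swap(4, 5)): [H, A, E, G, D, B, C, F, I, J]
After 4 (reverse(0, 3)): [G, E, A, H, D, B, C, F, I, J]
After 5 (reverse(3, 5)): [G, E, A, B, D, H, C, F, I, J]
After 6 (swap(7, 4)): [G, E, A, B, F, H, C, D, I, J]
After 7 (swap(2, 9)): [G, E, J, B, F, H, C, D, I, A]
After 8 (reverse(7, 9)): [G, E, J, B, F, H, C, A, I, D]
After 9 (rotate_left(2, 5, k=3)): [G, E, H, J, B, F, C, A, I, D]
After 10 (swap(3, 7)): [G, E, H, A, B, F, C, J, I, D]

Answer: [G, E, H, A, B, F, C, J, I, D]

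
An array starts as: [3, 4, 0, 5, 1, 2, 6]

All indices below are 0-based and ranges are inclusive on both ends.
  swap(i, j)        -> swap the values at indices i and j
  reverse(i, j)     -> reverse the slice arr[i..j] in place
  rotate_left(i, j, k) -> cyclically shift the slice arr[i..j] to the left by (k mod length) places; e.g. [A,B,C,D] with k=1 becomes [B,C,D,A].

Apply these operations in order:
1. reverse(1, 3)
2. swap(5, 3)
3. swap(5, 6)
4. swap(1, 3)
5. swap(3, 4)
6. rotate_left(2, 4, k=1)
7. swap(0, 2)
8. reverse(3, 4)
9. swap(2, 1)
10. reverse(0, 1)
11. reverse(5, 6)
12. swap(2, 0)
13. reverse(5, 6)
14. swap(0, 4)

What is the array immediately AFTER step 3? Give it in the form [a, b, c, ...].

Answer: [3, 5, 0, 2, 1, 6, 4]

Derivation:
After 1 (reverse(1, 3)): [3, 5, 0, 4, 1, 2, 6]
After 2 (swap(5, 3)): [3, 5, 0, 2, 1, 4, 6]
After 3 (swap(5, 6)): [3, 5, 0, 2, 1, 6, 4]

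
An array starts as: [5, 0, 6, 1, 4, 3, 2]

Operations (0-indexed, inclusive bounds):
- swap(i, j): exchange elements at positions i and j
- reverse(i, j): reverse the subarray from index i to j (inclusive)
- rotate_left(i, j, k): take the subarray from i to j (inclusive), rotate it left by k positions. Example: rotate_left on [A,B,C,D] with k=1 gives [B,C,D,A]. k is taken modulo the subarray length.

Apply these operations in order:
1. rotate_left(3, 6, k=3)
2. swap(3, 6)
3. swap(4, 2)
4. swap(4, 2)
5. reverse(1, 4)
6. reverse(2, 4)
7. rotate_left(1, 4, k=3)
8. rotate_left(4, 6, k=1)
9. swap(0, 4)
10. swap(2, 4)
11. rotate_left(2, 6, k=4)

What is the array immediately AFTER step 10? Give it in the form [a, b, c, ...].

After 1 (rotate_left(3, 6, k=3)): [5, 0, 6, 2, 1, 4, 3]
After 2 (swap(3, 6)): [5, 0, 6, 3, 1, 4, 2]
After 3 (swap(4, 2)): [5, 0, 1, 3, 6, 4, 2]
After 4 (swap(4, 2)): [5, 0, 6, 3, 1, 4, 2]
After 5 (reverse(1, 4)): [5, 1, 3, 6, 0, 4, 2]
After 6 (reverse(2, 4)): [5, 1, 0, 6, 3, 4, 2]
After 7 (rotate_left(1, 4, k=3)): [5, 3, 1, 0, 6, 4, 2]
After 8 (rotate_left(4, 6, k=1)): [5, 3, 1, 0, 4, 2, 6]
After 9 (swap(0, 4)): [4, 3, 1, 0, 5, 2, 6]
After 10 (swap(2, 4)): [4, 3, 5, 0, 1, 2, 6]

Answer: [4, 3, 5, 0, 1, 2, 6]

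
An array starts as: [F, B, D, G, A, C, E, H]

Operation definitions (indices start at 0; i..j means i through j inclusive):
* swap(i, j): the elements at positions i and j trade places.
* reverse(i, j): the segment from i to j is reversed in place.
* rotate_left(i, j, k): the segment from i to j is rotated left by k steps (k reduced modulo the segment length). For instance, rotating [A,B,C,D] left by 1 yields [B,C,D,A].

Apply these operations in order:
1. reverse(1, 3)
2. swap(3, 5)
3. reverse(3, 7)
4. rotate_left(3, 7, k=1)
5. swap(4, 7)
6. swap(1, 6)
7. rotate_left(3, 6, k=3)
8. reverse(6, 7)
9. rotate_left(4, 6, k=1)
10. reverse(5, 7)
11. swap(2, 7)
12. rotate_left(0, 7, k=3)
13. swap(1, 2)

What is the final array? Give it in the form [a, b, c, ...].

After 1 (reverse(1, 3)): [F, G, D, B, A, C, E, H]
After 2 (swap(3, 5)): [F, G, D, C, A, B, E, H]
After 3 (reverse(3, 7)): [F, G, D, H, E, B, A, C]
After 4 (rotate_left(3, 7, k=1)): [F, G, D, E, B, A, C, H]
After 5 (swap(4, 7)): [F, G, D, E, H, A, C, B]
After 6 (swap(1, 6)): [F, C, D, E, H, A, G, B]
After 7 (rotate_left(3, 6, k=3)): [F, C, D, G, E, H, A, B]
After 8 (reverse(6, 7)): [F, C, D, G, E, H, B, A]
After 9 (rotate_left(4, 6, k=1)): [F, C, D, G, H, B, E, A]
After 10 (reverse(5, 7)): [F, C, D, G, H, A, E, B]
After 11 (swap(2, 7)): [F, C, B, G, H, A, E, D]
After 12 (rotate_left(0, 7, k=3)): [G, H, A, E, D, F, C, B]
After 13 (swap(1, 2)): [G, A, H, E, D, F, C, B]

Answer: [G, A, H, E, D, F, C, B]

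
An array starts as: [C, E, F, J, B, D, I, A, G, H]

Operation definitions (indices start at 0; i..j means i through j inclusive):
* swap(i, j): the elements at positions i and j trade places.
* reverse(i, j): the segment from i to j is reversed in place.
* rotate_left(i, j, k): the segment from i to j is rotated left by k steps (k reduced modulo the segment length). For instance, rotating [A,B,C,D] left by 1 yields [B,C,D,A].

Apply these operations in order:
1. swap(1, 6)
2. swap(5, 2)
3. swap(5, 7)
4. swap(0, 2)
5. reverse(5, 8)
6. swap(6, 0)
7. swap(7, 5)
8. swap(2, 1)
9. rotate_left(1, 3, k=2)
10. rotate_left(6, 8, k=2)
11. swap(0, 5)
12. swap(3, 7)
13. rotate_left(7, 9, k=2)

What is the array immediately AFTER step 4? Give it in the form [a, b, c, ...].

After 1 (swap(1, 6)): [C, I, F, J, B, D, E, A, G, H]
After 2 (swap(5, 2)): [C, I, D, J, B, F, E, A, G, H]
After 3 (swap(5, 7)): [C, I, D, J, B, A, E, F, G, H]
After 4 (swap(0, 2)): [D, I, C, J, B, A, E, F, G, H]

Answer: [D, I, C, J, B, A, E, F, G, H]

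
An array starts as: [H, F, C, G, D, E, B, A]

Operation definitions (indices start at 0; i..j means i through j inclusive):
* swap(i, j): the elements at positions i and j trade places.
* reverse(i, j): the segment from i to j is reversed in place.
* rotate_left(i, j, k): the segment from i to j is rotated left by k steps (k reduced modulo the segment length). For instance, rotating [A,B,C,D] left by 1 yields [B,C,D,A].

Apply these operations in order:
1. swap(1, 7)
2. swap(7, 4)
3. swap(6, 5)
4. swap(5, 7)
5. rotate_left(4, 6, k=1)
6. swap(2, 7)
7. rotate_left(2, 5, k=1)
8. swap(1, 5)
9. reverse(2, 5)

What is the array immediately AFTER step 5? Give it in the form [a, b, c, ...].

Answer: [H, A, C, G, D, E, F, B]

Derivation:
After 1 (swap(1, 7)): [H, A, C, G, D, E, B, F]
After 2 (swap(7, 4)): [H, A, C, G, F, E, B, D]
After 3 (swap(6, 5)): [H, A, C, G, F, B, E, D]
After 4 (swap(5, 7)): [H, A, C, G, F, D, E, B]
After 5 (rotate_left(4, 6, k=1)): [H, A, C, G, D, E, F, B]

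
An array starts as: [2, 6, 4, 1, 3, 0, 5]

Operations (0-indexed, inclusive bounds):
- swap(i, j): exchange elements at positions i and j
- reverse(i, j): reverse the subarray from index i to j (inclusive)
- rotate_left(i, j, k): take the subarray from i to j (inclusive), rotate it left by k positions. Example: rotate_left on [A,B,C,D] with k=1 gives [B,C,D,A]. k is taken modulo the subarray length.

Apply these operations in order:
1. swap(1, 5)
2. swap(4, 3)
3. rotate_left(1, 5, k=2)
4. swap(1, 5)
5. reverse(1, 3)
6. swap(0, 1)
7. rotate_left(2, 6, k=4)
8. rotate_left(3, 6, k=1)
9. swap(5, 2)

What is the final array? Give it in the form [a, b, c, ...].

After 1 (swap(1, 5)): [2, 0, 4, 1, 3, 6, 5]
After 2 (swap(4, 3)): [2, 0, 4, 3, 1, 6, 5]
After 3 (rotate_left(1, 5, k=2)): [2, 3, 1, 6, 0, 4, 5]
After 4 (swap(1, 5)): [2, 4, 1, 6, 0, 3, 5]
After 5 (reverse(1, 3)): [2, 6, 1, 4, 0, 3, 5]
After 6 (swap(0, 1)): [6, 2, 1, 4, 0, 3, 5]
After 7 (rotate_left(2, 6, k=4)): [6, 2, 5, 1, 4, 0, 3]
After 8 (rotate_left(3, 6, k=1)): [6, 2, 5, 4, 0, 3, 1]
After 9 (swap(5, 2)): [6, 2, 3, 4, 0, 5, 1]

Answer: [6, 2, 3, 4, 0, 5, 1]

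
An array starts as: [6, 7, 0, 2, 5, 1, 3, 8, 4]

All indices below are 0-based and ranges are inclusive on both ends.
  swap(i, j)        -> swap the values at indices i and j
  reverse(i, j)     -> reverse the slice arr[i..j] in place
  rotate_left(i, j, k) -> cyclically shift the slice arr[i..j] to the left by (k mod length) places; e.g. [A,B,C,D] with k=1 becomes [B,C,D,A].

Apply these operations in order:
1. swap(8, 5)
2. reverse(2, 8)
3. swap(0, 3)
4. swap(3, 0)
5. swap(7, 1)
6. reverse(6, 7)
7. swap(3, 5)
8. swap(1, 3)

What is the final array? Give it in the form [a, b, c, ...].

After 1 (swap(8, 5)): [6, 7, 0, 2, 5, 4, 3, 8, 1]
After 2 (reverse(2, 8)): [6, 7, 1, 8, 3, 4, 5, 2, 0]
After 3 (swap(0, 3)): [8, 7, 1, 6, 3, 4, 5, 2, 0]
After 4 (swap(3, 0)): [6, 7, 1, 8, 3, 4, 5, 2, 0]
After 5 (swap(7, 1)): [6, 2, 1, 8, 3, 4, 5, 7, 0]
After 6 (reverse(6, 7)): [6, 2, 1, 8, 3, 4, 7, 5, 0]
After 7 (swap(3, 5)): [6, 2, 1, 4, 3, 8, 7, 5, 0]
After 8 (swap(1, 3)): [6, 4, 1, 2, 3, 8, 7, 5, 0]

Answer: [6, 4, 1, 2, 3, 8, 7, 5, 0]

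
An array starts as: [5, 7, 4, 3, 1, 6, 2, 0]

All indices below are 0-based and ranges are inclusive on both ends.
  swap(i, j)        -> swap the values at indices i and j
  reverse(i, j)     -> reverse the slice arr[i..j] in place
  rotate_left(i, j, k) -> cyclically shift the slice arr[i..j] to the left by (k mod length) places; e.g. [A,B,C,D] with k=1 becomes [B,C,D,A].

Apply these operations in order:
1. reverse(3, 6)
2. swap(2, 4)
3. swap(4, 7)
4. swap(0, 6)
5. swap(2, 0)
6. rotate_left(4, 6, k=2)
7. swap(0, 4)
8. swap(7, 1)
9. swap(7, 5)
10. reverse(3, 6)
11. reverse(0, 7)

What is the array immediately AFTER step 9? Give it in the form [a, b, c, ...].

Answer: [5, 4, 3, 2, 6, 7, 1, 0]

Derivation:
After 1 (reverse(3, 6)): [5, 7, 4, 2, 6, 1, 3, 0]
After 2 (swap(2, 4)): [5, 7, 6, 2, 4, 1, 3, 0]
After 3 (swap(4, 7)): [5, 7, 6, 2, 0, 1, 3, 4]
After 4 (swap(0, 6)): [3, 7, 6, 2, 0, 1, 5, 4]
After 5 (swap(2, 0)): [6, 7, 3, 2, 0, 1, 5, 4]
After 6 (rotate_left(4, 6, k=2)): [6, 7, 3, 2, 5, 0, 1, 4]
After 7 (swap(0, 4)): [5, 7, 3, 2, 6, 0, 1, 4]
After 8 (swap(7, 1)): [5, 4, 3, 2, 6, 0, 1, 7]
After 9 (swap(7, 5)): [5, 4, 3, 2, 6, 7, 1, 0]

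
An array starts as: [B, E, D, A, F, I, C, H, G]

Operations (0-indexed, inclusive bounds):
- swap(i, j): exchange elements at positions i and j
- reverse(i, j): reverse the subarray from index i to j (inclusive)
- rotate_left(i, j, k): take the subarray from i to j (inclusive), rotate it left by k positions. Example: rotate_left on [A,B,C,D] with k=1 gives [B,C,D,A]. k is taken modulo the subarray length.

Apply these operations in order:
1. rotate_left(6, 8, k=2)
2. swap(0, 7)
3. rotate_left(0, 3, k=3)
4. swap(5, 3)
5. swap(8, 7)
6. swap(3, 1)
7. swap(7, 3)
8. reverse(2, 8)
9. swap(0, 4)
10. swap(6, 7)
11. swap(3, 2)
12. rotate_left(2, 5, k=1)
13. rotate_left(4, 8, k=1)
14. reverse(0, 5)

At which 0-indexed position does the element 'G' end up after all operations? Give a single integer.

Answer: 5

Derivation:
After 1 (rotate_left(6, 8, k=2)): [B, E, D, A, F, I, G, C, H]
After 2 (swap(0, 7)): [C, E, D, A, F, I, G, B, H]
After 3 (rotate_left(0, 3, k=3)): [A, C, E, D, F, I, G, B, H]
After 4 (swap(5, 3)): [A, C, E, I, F, D, G, B, H]
After 5 (swap(8, 7)): [A, C, E, I, F, D, G, H, B]
After 6 (swap(3, 1)): [A, I, E, C, F, D, G, H, B]
After 7 (swap(7, 3)): [A, I, E, H, F, D, G, C, B]
After 8 (reverse(2, 8)): [A, I, B, C, G, D, F, H, E]
After 9 (swap(0, 4)): [G, I, B, C, A, D, F, H, E]
After 10 (swap(6, 7)): [G, I, B, C, A, D, H, F, E]
After 11 (swap(3, 2)): [G, I, C, B, A, D, H, F, E]
After 12 (rotate_left(2, 5, k=1)): [G, I, B, A, D, C, H, F, E]
After 13 (rotate_left(4, 8, k=1)): [G, I, B, A, C, H, F, E, D]
After 14 (reverse(0, 5)): [H, C, A, B, I, G, F, E, D]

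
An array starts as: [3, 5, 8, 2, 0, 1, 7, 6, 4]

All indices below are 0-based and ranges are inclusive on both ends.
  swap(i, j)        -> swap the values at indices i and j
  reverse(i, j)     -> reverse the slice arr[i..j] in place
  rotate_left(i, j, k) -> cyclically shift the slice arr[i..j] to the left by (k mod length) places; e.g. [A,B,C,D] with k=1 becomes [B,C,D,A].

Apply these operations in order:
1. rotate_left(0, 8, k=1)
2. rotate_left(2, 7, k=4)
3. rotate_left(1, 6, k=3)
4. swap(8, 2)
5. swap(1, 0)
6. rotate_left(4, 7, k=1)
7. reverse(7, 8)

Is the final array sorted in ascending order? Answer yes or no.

Answer: no

Derivation:
After 1 (rotate_left(0, 8, k=1)): [5, 8, 2, 0, 1, 7, 6, 4, 3]
After 2 (rotate_left(2, 7, k=4)): [5, 8, 6, 4, 2, 0, 1, 7, 3]
After 3 (rotate_left(1, 6, k=3)): [5, 2, 0, 1, 8, 6, 4, 7, 3]
After 4 (swap(8, 2)): [5, 2, 3, 1, 8, 6, 4, 7, 0]
After 5 (swap(1, 0)): [2, 5, 3, 1, 8, 6, 4, 7, 0]
After 6 (rotate_left(4, 7, k=1)): [2, 5, 3, 1, 6, 4, 7, 8, 0]
After 7 (reverse(7, 8)): [2, 5, 3, 1, 6, 4, 7, 0, 8]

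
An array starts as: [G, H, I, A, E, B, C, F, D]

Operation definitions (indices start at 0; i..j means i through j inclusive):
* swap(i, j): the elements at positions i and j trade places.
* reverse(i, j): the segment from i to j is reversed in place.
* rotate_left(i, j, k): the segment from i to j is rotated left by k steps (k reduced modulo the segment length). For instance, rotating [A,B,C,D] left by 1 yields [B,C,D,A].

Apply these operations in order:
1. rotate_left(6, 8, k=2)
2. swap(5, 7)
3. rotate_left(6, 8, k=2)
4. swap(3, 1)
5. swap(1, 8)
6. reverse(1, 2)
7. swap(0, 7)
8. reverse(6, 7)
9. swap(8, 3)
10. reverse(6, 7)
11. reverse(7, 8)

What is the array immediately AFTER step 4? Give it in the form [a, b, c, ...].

After 1 (rotate_left(6, 8, k=2)): [G, H, I, A, E, B, D, C, F]
After 2 (swap(5, 7)): [G, H, I, A, E, C, D, B, F]
After 3 (rotate_left(6, 8, k=2)): [G, H, I, A, E, C, F, D, B]
After 4 (swap(3, 1)): [G, A, I, H, E, C, F, D, B]

Answer: [G, A, I, H, E, C, F, D, B]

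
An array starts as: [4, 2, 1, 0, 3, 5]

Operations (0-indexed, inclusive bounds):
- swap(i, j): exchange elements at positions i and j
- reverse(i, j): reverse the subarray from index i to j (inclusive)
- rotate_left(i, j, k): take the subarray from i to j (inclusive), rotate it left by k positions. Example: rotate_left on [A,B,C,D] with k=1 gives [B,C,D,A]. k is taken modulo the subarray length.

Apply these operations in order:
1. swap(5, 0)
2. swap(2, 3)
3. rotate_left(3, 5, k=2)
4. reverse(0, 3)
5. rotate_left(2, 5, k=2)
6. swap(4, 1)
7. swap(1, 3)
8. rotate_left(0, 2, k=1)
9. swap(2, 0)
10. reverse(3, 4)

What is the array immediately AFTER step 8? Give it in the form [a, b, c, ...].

Answer: [3, 1, 4, 2, 0, 5]

Derivation:
After 1 (swap(5, 0)): [5, 2, 1, 0, 3, 4]
After 2 (swap(2, 3)): [5, 2, 0, 1, 3, 4]
After 3 (rotate_left(3, 5, k=2)): [5, 2, 0, 4, 1, 3]
After 4 (reverse(0, 3)): [4, 0, 2, 5, 1, 3]
After 5 (rotate_left(2, 5, k=2)): [4, 0, 1, 3, 2, 5]
After 6 (swap(4, 1)): [4, 2, 1, 3, 0, 5]
After 7 (swap(1, 3)): [4, 3, 1, 2, 0, 5]
After 8 (rotate_left(0, 2, k=1)): [3, 1, 4, 2, 0, 5]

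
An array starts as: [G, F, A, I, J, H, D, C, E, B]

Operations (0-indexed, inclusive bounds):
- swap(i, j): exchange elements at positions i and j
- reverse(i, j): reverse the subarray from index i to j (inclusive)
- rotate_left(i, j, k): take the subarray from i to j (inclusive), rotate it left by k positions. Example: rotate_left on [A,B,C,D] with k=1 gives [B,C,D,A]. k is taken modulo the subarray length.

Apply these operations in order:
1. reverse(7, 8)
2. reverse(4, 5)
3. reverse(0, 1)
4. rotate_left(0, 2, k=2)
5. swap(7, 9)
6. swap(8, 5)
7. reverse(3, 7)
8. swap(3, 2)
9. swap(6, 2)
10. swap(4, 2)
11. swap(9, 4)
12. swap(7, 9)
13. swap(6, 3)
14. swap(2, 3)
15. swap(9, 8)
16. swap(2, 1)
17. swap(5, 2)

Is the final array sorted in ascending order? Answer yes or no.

Answer: yes

Derivation:
After 1 (reverse(7, 8)): [G, F, A, I, J, H, D, E, C, B]
After 2 (reverse(4, 5)): [G, F, A, I, H, J, D, E, C, B]
After 3 (reverse(0, 1)): [F, G, A, I, H, J, D, E, C, B]
After 4 (rotate_left(0, 2, k=2)): [A, F, G, I, H, J, D, E, C, B]
After 5 (swap(7, 9)): [A, F, G, I, H, J, D, B, C, E]
After 6 (swap(8, 5)): [A, F, G, I, H, C, D, B, J, E]
After 7 (reverse(3, 7)): [A, F, G, B, D, C, H, I, J, E]
After 8 (swap(3, 2)): [A, F, B, G, D, C, H, I, J, E]
After 9 (swap(6, 2)): [A, F, H, G, D, C, B, I, J, E]
After 10 (swap(4, 2)): [A, F, D, G, H, C, B, I, J, E]
After 11 (swap(9, 4)): [A, F, D, G, E, C, B, I, J, H]
After 12 (swap(7, 9)): [A, F, D, G, E, C, B, H, J, I]
After 13 (swap(6, 3)): [A, F, D, B, E, C, G, H, J, I]
After 14 (swap(2, 3)): [A, F, B, D, E, C, G, H, J, I]
After 15 (swap(9, 8)): [A, F, B, D, E, C, G, H, I, J]
After 16 (swap(2, 1)): [A, B, F, D, E, C, G, H, I, J]
After 17 (swap(5, 2)): [A, B, C, D, E, F, G, H, I, J]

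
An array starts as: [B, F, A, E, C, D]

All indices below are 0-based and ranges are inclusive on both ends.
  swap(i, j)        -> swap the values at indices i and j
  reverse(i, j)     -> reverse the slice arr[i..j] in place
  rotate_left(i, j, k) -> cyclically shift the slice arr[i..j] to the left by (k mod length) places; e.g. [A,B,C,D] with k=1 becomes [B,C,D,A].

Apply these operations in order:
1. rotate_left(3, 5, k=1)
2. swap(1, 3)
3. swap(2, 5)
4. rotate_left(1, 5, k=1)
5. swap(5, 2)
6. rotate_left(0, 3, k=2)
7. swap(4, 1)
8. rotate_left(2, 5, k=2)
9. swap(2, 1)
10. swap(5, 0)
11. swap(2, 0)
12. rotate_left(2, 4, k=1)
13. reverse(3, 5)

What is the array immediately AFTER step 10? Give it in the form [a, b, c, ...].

After 1 (rotate_left(3, 5, k=1)): [B, F, A, C, D, E]
After 2 (swap(1, 3)): [B, C, A, F, D, E]
After 3 (swap(2, 5)): [B, C, E, F, D, A]
After 4 (rotate_left(1, 5, k=1)): [B, E, F, D, A, C]
After 5 (swap(5, 2)): [B, E, C, D, A, F]
After 6 (rotate_left(0, 3, k=2)): [C, D, B, E, A, F]
After 7 (swap(4, 1)): [C, A, B, E, D, F]
After 8 (rotate_left(2, 5, k=2)): [C, A, D, F, B, E]
After 9 (swap(2, 1)): [C, D, A, F, B, E]
After 10 (swap(5, 0)): [E, D, A, F, B, C]

Answer: [E, D, A, F, B, C]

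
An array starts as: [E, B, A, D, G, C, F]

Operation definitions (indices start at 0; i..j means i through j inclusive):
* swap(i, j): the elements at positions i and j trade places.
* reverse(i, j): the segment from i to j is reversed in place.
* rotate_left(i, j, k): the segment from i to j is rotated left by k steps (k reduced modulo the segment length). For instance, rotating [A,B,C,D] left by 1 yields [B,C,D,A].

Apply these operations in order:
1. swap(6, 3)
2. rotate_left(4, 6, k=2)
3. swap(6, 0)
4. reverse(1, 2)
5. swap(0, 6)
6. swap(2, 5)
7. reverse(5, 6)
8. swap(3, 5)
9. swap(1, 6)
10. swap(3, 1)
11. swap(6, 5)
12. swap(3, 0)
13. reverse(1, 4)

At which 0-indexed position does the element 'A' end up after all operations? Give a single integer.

After 1 (swap(6, 3)): [E, B, A, F, G, C, D]
After 2 (rotate_left(4, 6, k=2)): [E, B, A, F, D, G, C]
After 3 (swap(6, 0)): [C, B, A, F, D, G, E]
After 4 (reverse(1, 2)): [C, A, B, F, D, G, E]
After 5 (swap(0, 6)): [E, A, B, F, D, G, C]
After 6 (swap(2, 5)): [E, A, G, F, D, B, C]
After 7 (reverse(5, 6)): [E, A, G, F, D, C, B]
After 8 (swap(3, 5)): [E, A, G, C, D, F, B]
After 9 (swap(1, 6)): [E, B, G, C, D, F, A]
After 10 (swap(3, 1)): [E, C, G, B, D, F, A]
After 11 (swap(6, 5)): [E, C, G, B, D, A, F]
After 12 (swap(3, 0)): [B, C, G, E, D, A, F]
After 13 (reverse(1, 4)): [B, D, E, G, C, A, F]

Answer: 5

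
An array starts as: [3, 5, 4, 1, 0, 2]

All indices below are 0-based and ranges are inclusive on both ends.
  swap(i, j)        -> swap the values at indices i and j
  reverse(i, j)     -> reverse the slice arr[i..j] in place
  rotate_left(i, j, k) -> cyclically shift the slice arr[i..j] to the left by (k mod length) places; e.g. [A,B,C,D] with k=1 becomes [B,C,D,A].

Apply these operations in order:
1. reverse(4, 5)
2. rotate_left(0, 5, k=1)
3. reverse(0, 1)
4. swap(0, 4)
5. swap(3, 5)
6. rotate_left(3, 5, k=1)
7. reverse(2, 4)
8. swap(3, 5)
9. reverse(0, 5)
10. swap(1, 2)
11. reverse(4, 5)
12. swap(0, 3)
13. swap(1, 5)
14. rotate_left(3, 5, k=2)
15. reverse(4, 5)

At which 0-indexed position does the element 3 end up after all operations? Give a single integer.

After 1 (reverse(4, 5)): [3, 5, 4, 1, 2, 0]
After 2 (rotate_left(0, 5, k=1)): [5, 4, 1, 2, 0, 3]
After 3 (reverse(0, 1)): [4, 5, 1, 2, 0, 3]
After 4 (swap(0, 4)): [0, 5, 1, 2, 4, 3]
After 5 (swap(3, 5)): [0, 5, 1, 3, 4, 2]
After 6 (rotate_left(3, 5, k=1)): [0, 5, 1, 4, 2, 3]
After 7 (reverse(2, 4)): [0, 5, 2, 4, 1, 3]
After 8 (swap(3, 5)): [0, 5, 2, 3, 1, 4]
After 9 (reverse(0, 5)): [4, 1, 3, 2, 5, 0]
After 10 (swap(1, 2)): [4, 3, 1, 2, 5, 0]
After 11 (reverse(4, 5)): [4, 3, 1, 2, 0, 5]
After 12 (swap(0, 3)): [2, 3, 1, 4, 0, 5]
After 13 (swap(1, 5)): [2, 5, 1, 4, 0, 3]
After 14 (rotate_left(3, 5, k=2)): [2, 5, 1, 3, 4, 0]
After 15 (reverse(4, 5)): [2, 5, 1, 3, 0, 4]

Answer: 3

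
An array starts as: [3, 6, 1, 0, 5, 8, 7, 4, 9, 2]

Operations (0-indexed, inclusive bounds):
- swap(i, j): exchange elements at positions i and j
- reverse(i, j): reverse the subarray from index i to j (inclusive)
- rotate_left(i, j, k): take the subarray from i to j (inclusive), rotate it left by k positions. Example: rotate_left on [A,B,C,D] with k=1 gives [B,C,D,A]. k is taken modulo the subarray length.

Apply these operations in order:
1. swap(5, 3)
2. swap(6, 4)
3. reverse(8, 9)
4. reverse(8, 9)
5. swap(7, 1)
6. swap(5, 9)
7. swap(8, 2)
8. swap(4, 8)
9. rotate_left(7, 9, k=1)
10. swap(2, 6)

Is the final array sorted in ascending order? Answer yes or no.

After 1 (swap(5, 3)): [3, 6, 1, 8, 5, 0, 7, 4, 9, 2]
After 2 (swap(6, 4)): [3, 6, 1, 8, 7, 0, 5, 4, 9, 2]
After 3 (reverse(8, 9)): [3, 6, 1, 8, 7, 0, 5, 4, 2, 9]
After 4 (reverse(8, 9)): [3, 6, 1, 8, 7, 0, 5, 4, 9, 2]
After 5 (swap(7, 1)): [3, 4, 1, 8, 7, 0, 5, 6, 9, 2]
After 6 (swap(5, 9)): [3, 4, 1, 8, 7, 2, 5, 6, 9, 0]
After 7 (swap(8, 2)): [3, 4, 9, 8, 7, 2, 5, 6, 1, 0]
After 8 (swap(4, 8)): [3, 4, 9, 8, 1, 2, 5, 6, 7, 0]
After 9 (rotate_left(7, 9, k=1)): [3, 4, 9, 8, 1, 2, 5, 7, 0, 6]
After 10 (swap(2, 6)): [3, 4, 5, 8, 1, 2, 9, 7, 0, 6]

Answer: no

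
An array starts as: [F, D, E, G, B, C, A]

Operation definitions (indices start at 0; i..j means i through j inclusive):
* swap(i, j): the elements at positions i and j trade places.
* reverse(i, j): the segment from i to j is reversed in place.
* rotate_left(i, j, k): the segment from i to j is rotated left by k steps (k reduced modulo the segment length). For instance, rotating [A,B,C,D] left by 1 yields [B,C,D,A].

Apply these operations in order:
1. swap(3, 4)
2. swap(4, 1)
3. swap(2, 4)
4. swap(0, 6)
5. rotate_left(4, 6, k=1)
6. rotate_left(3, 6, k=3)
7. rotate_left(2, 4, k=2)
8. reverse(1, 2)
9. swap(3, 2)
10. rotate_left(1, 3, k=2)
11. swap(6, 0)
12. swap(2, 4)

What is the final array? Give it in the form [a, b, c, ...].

After 1 (swap(3, 4)): [F, D, E, B, G, C, A]
After 2 (swap(4, 1)): [F, G, E, B, D, C, A]
After 3 (swap(2, 4)): [F, G, D, B, E, C, A]
After 4 (swap(0, 6)): [A, G, D, B, E, C, F]
After 5 (rotate_left(4, 6, k=1)): [A, G, D, B, C, F, E]
After 6 (rotate_left(3, 6, k=3)): [A, G, D, E, B, C, F]
After 7 (rotate_left(2, 4, k=2)): [A, G, B, D, E, C, F]
After 8 (reverse(1, 2)): [A, B, G, D, E, C, F]
After 9 (swap(3, 2)): [A, B, D, G, E, C, F]
After 10 (rotate_left(1, 3, k=2)): [A, G, B, D, E, C, F]
After 11 (swap(6, 0)): [F, G, B, D, E, C, A]
After 12 (swap(2, 4)): [F, G, E, D, B, C, A]

Answer: [F, G, E, D, B, C, A]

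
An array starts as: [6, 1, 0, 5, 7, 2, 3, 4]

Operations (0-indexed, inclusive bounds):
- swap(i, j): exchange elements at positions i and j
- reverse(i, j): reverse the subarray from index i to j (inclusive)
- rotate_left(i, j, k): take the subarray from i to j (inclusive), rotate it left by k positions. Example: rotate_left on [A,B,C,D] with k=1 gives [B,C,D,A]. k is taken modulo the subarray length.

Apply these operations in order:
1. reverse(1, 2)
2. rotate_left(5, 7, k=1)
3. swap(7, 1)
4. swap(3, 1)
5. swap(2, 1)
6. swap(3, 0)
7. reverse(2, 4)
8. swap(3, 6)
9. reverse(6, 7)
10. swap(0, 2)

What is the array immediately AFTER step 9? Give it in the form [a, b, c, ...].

After 1 (reverse(1, 2)): [6, 0, 1, 5, 7, 2, 3, 4]
After 2 (rotate_left(5, 7, k=1)): [6, 0, 1, 5, 7, 3, 4, 2]
After 3 (swap(7, 1)): [6, 2, 1, 5, 7, 3, 4, 0]
After 4 (swap(3, 1)): [6, 5, 1, 2, 7, 3, 4, 0]
After 5 (swap(2, 1)): [6, 1, 5, 2, 7, 3, 4, 0]
After 6 (swap(3, 0)): [2, 1, 5, 6, 7, 3, 4, 0]
After 7 (reverse(2, 4)): [2, 1, 7, 6, 5, 3, 4, 0]
After 8 (swap(3, 6)): [2, 1, 7, 4, 5, 3, 6, 0]
After 9 (reverse(6, 7)): [2, 1, 7, 4, 5, 3, 0, 6]

Answer: [2, 1, 7, 4, 5, 3, 0, 6]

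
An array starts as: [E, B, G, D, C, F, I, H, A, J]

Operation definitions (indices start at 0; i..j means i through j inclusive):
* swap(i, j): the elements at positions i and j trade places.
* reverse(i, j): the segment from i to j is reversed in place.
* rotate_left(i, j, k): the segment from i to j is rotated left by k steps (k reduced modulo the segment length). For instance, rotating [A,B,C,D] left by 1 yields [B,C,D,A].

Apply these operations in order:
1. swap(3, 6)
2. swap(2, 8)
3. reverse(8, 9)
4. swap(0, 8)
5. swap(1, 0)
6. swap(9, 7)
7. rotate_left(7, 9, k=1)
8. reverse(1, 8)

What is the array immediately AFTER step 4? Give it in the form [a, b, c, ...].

Answer: [J, B, A, I, C, F, D, H, E, G]

Derivation:
After 1 (swap(3, 6)): [E, B, G, I, C, F, D, H, A, J]
After 2 (swap(2, 8)): [E, B, A, I, C, F, D, H, G, J]
After 3 (reverse(8, 9)): [E, B, A, I, C, F, D, H, J, G]
After 4 (swap(0, 8)): [J, B, A, I, C, F, D, H, E, G]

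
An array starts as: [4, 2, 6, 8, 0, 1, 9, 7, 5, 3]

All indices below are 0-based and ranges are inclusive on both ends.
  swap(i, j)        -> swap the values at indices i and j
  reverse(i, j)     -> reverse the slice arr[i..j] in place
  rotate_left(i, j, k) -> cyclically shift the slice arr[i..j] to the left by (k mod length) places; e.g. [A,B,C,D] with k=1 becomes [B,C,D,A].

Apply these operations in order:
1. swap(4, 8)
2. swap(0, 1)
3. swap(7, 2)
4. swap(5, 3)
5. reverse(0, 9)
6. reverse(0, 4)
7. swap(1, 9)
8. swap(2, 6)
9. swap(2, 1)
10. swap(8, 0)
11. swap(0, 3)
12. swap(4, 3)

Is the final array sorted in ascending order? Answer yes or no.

Answer: yes

Derivation:
After 1 (swap(4, 8)): [4, 2, 6, 8, 5, 1, 9, 7, 0, 3]
After 2 (swap(0, 1)): [2, 4, 6, 8, 5, 1, 9, 7, 0, 3]
After 3 (swap(7, 2)): [2, 4, 7, 8, 5, 1, 9, 6, 0, 3]
After 4 (swap(5, 3)): [2, 4, 7, 1, 5, 8, 9, 6, 0, 3]
After 5 (reverse(0, 9)): [3, 0, 6, 9, 8, 5, 1, 7, 4, 2]
After 6 (reverse(0, 4)): [8, 9, 6, 0, 3, 5, 1, 7, 4, 2]
After 7 (swap(1, 9)): [8, 2, 6, 0, 3, 5, 1, 7, 4, 9]
After 8 (swap(2, 6)): [8, 2, 1, 0, 3, 5, 6, 7, 4, 9]
After 9 (swap(2, 1)): [8, 1, 2, 0, 3, 5, 6, 7, 4, 9]
After 10 (swap(8, 0)): [4, 1, 2, 0, 3, 5, 6, 7, 8, 9]
After 11 (swap(0, 3)): [0, 1, 2, 4, 3, 5, 6, 7, 8, 9]
After 12 (swap(4, 3)): [0, 1, 2, 3, 4, 5, 6, 7, 8, 9]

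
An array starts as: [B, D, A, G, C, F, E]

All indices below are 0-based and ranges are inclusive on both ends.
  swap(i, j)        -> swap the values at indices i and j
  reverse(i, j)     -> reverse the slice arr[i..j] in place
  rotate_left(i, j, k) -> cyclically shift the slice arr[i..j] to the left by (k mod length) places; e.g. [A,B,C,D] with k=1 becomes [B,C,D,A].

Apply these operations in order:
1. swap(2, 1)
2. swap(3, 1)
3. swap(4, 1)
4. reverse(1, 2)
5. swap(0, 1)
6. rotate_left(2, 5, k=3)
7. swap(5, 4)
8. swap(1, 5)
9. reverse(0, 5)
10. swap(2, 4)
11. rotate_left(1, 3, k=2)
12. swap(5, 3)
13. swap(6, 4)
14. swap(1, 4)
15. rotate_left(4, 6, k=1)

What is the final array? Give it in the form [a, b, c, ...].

After 1 (swap(2, 1)): [B, A, D, G, C, F, E]
After 2 (swap(3, 1)): [B, G, D, A, C, F, E]
After 3 (swap(4, 1)): [B, C, D, A, G, F, E]
After 4 (reverse(1, 2)): [B, D, C, A, G, F, E]
After 5 (swap(0, 1)): [D, B, C, A, G, F, E]
After 6 (rotate_left(2, 5, k=3)): [D, B, F, C, A, G, E]
After 7 (swap(5, 4)): [D, B, F, C, G, A, E]
After 8 (swap(1, 5)): [D, A, F, C, G, B, E]
After 9 (reverse(0, 5)): [B, G, C, F, A, D, E]
After 10 (swap(2, 4)): [B, G, A, F, C, D, E]
After 11 (rotate_left(1, 3, k=2)): [B, F, G, A, C, D, E]
After 12 (swap(5, 3)): [B, F, G, D, C, A, E]
After 13 (swap(6, 4)): [B, F, G, D, E, A, C]
After 14 (swap(1, 4)): [B, E, G, D, F, A, C]
After 15 (rotate_left(4, 6, k=1)): [B, E, G, D, A, C, F]

Answer: [B, E, G, D, A, C, F]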